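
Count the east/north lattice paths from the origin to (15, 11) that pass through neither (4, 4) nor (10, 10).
Number of paths = 4778024

Inclusion–exclusion. Total paths: C(26, 15) = 7726160. Through P₁: C(8, 4)·C(18, 11) = 2227680. Through P₂: C(20, 10)·C(6, 5) = 1108536. Since P₁ is strictly southwest of P₂, a monotone path through both must visit P₁ then P₂; paths through both = C(8, 4)·C(12, 6)·C(6, 5) = 388080. Avoid both = 7726160 − 2227680 − 1108536 + 388080 = 4778024.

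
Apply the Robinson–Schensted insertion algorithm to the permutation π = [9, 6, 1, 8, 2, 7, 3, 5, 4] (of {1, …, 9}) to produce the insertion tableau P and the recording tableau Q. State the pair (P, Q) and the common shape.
P = [1, 2, 3, 4] / [5, 7] / [6] / [8] / [9];  Q = [1, 4, 6, 8] / [2, 5] / [3] / [7] / [9];  common shape = (4, 2, 1, 1, 1)

Row-insert the values π_1, π_2, … into P one at a time, bumping the leftmost entry strictly greater than the inserted value down to the next row. The recording tableau Q records, in position (i, j), the step at which that cell was added to P.
  Insert 9 (step 1): P = [9];  Q = [1]
  Insert 6 (step 2): P = [6] / [9];  Q = [1] / [2]
  Insert 1 (step 3): P = [1] / [6] / [9];  Q = [1] / [2] / [3]
  Insert 8 (step 4): P = [1, 8] / [6] / [9];  Q = [1, 4] / [2] / [3]
  Insert 2 (step 5): P = [1, 2] / [6, 8] / [9];  Q = [1, 4] / [2, 5] / [3]
  Insert 7 (step 6): P = [1, 2, 7] / [6, 8] / [9];  Q = [1, 4, 6] / [2, 5] / [3]
  Insert 3 (step 7): P = [1, 2, 3] / [6, 7] / [8] / [9];  Q = [1, 4, 6] / [2, 5] / [3] / [7]
  Insert 5 (step 8): P = [1, 2, 3, 5] / [6, 7] / [8] / [9];  Q = [1, 4, 6, 8] / [2, 5] / [3] / [7]
  Insert 4 (step 9): P = [1, 2, 3, 4] / [5, 7] / [6] / [8] / [9];  Q = [1, 4, 6, 8] / [2, 5] / [3] / [7] / [9]
Final shape: (4, 2, 1, 1, 1).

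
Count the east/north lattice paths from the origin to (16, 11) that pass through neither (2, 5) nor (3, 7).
Number of paths = 12088275

Inclusion–exclusion. Total paths: C(27, 16) = 13037895. Through P₁: C(7, 2)·C(20, 14) = 813960. Through P₂: C(10, 3)·C(17, 13) = 285600. Since P₁ is strictly southwest of P₂, a monotone path through both must visit P₁ then P₂; paths through both = C(7, 2)·C(3, 1)·C(17, 13) = 149940. Avoid both = 13037895 − 813960 − 285600 + 149940 = 12088275.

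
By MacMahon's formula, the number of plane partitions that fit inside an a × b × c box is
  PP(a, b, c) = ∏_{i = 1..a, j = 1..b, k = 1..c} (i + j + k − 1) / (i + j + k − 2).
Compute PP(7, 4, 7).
PP(7, 4, 7) = 142174944340

Evaluate the triple product over i = 1..7, j = 1..4, k = 1..7. The factors are (2/1) · (3/2) · (4/3) · (5/4) · (6/5) · (7/6) · (8/7) · (3/2) · … (196 factors total). The numerators and denominators telescope so the product is an integer; carrying out the multiplication exactly gives PP(7, 4, 7) = 142174944340.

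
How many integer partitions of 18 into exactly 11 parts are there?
p(18, 11 parts) = 15

Partitions of n into exactly k parts are in bijection with partitions of n − k into at most k parts (subtract 1 from each part). So p(18, exactly 11) = p(7, parts ≤ 11). Computing via the recurrence p(m, j) = p(m, j−1) + p(m−j, j) gives 15.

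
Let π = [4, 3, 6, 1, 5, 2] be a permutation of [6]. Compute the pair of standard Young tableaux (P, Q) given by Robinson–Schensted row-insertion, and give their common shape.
P = [1, 2] / [3, 5] / [4, 6];  Q = [1, 3] / [2, 5] / [4, 6];  common shape = (2, 2, 2)

Row-insert the values π_1, π_2, … into P one at a time, bumping the leftmost entry strictly greater than the inserted value down to the next row. The recording tableau Q records, in position (i, j), the step at which that cell was added to P.
  Insert 4 (step 1): P = [4];  Q = [1]
  Insert 3 (step 2): P = [3] / [4];  Q = [1] / [2]
  Insert 6 (step 3): P = [3, 6] / [4];  Q = [1, 3] / [2]
  Insert 1 (step 4): P = [1, 6] / [3] / [4];  Q = [1, 3] / [2] / [4]
  Insert 5 (step 5): P = [1, 5] / [3, 6] / [4];  Q = [1, 3] / [2, 5] / [4]
  Insert 2 (step 6): P = [1, 2] / [3, 5] / [4, 6];  Q = [1, 3] / [2, 5] / [4, 6]
Final shape: (2, 2, 2).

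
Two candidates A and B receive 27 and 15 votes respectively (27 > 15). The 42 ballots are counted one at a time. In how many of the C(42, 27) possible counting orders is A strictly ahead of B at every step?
Strict-lead orderings = 28192122176

Total orderings of the 42 votes with 27 for A: C(42, 27) = 98672427616. By the Bertrand ballot formula (Cycle Lemma / reflection principle), the number of orderings in which A is strictly ahead of B throughout is (p − q)/(p + q) · C(p + q, p) = (27 − 15)/(27 + 15) · 98672427616 = 28192122176.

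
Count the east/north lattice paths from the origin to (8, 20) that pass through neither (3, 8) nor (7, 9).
Number of paths = 1959705

Inclusion–exclusion. Total paths: C(28, 8) = 3108105. Through P₁: C(11, 3)·C(17, 5) = 1021020. Through P₂: C(16, 7)·C(12, 1) = 137280. Since P₁ is strictly southwest of P₂, a monotone path through both must visit P₁ then P₂; paths through both = C(11, 3)·C(5, 4)·C(12, 1) = 9900. Avoid both = 3108105 − 1021020 − 137280 + 9900 = 1959705.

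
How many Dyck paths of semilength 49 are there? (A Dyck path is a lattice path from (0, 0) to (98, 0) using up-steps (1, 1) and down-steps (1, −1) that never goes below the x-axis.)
C_49 = 509552245179617138054608572

These Dyck paths are counted by the Catalan number C_n = (1/(n + 1)) · C(2n, n). For n = 49: C_49 = (1/50) · C(98, 49) = 25477612258980856902730428600/50 = 509552245179617138054608572.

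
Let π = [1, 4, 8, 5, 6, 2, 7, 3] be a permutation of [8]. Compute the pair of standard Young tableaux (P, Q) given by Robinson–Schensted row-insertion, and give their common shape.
P = [1, 2, 3, 6, 7] / [4, 5] / [8];  Q = [1, 2, 3, 5, 7] / [4, 8] / [6];  common shape = (5, 2, 1)

Row-insert the values π_1, π_2, … into P one at a time, bumping the leftmost entry strictly greater than the inserted value down to the next row. The recording tableau Q records, in position (i, j), the step at which that cell was added to P.
  Insert 1 (step 1): P = [1];  Q = [1]
  Insert 4 (step 2): P = [1, 4];  Q = [1, 2]
  Insert 8 (step 3): P = [1, 4, 8];  Q = [1, 2, 3]
  Insert 5 (step 4): P = [1, 4, 5] / [8];  Q = [1, 2, 3] / [4]
  Insert 6 (step 5): P = [1, 4, 5, 6] / [8];  Q = [1, 2, 3, 5] / [4]
  Insert 2 (step 6): P = [1, 2, 5, 6] / [4] / [8];  Q = [1, 2, 3, 5] / [4] / [6]
  Insert 7 (step 7): P = [1, 2, 5, 6, 7] / [4] / [8];  Q = [1, 2, 3, 5, 7] / [4] / [6]
  Insert 3 (step 8): P = [1, 2, 3, 6, 7] / [4, 5] / [8];  Q = [1, 2, 3, 5, 7] / [4, 8] / [6]
Final shape: (5, 2, 1).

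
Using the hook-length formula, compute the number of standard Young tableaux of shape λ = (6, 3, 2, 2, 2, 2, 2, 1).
# SYT of shape (6, 3, 2, 2, 2, 2, 2, 1) = 29767680

Hook-length formula: f^λ = n! / Π hook(c), product over all cells c of the Young diagram. For λ = (6, 3, 2, 2, 2, 2, 2, 1), n = 20 boxes. Hook lengths by row (left-to-right, top-to-bottom): [13, 11, 5, 3, 2, 1]; [9, 7, 1]; [7, 5]; [6, 4]; [5, 3]; [4, 2]; [3, 1]; [1]. Product of hooks = 81729648000. So f^λ = 20! / 81729648000 = 2432902008176640000 / 81729648000 = 29767680.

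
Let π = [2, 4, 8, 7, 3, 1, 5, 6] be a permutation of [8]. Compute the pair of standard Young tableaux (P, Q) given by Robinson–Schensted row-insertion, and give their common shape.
P = [1, 3, 5, 6] / [2, 7] / [4] / [8];  Q = [1, 2, 3, 8] / [4, 7] / [5] / [6];  common shape = (4, 2, 1, 1)

Row-insert the values π_1, π_2, … into P one at a time, bumping the leftmost entry strictly greater than the inserted value down to the next row. The recording tableau Q records, in position (i, j), the step at which that cell was added to P.
  Insert 2 (step 1): P = [2];  Q = [1]
  Insert 4 (step 2): P = [2, 4];  Q = [1, 2]
  Insert 8 (step 3): P = [2, 4, 8];  Q = [1, 2, 3]
  Insert 7 (step 4): P = [2, 4, 7] / [8];  Q = [1, 2, 3] / [4]
  Insert 3 (step 5): P = [2, 3, 7] / [4] / [8];  Q = [1, 2, 3] / [4] / [5]
  Insert 1 (step 6): P = [1, 3, 7] / [2] / [4] / [8];  Q = [1, 2, 3] / [4] / [5] / [6]
  Insert 5 (step 7): P = [1, 3, 5] / [2, 7] / [4] / [8];  Q = [1, 2, 3] / [4, 7] / [5] / [6]
  Insert 6 (step 8): P = [1, 3, 5, 6] / [2, 7] / [4] / [8];  Q = [1, 2, 3, 8] / [4, 7] / [5] / [6]
Final shape: (4, 2, 1, 1).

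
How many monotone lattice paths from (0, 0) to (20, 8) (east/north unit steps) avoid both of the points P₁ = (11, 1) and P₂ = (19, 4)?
Number of paths = 2936450

Inclusion–exclusion. Total paths: C(28, 20) = 3108105. Through P₁: C(12, 11)·C(16, 9) = 137280. Through P₂: C(23, 19)·C(5, 1) = 44275. Since P₁ is strictly southwest of P₂, a monotone path through both must visit P₁ then P₂; paths through both = C(12, 11)·C(11, 8)·C(5, 1) = 9900. Avoid both = 3108105 − 137280 − 44275 + 9900 = 2936450.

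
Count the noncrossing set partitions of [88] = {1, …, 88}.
C_88 = 64633260585762914370496637486146181462681535261000

These noncrossing partitions are counted by the Catalan number C_n = (1/(n + 1)) · C(2n, n). For n = 88: C_88 = (1/89) · C(176, 88) = 5752360192132899378974200736267010150178656638229000/89 = 64633260585762914370496637486146181462681535261000.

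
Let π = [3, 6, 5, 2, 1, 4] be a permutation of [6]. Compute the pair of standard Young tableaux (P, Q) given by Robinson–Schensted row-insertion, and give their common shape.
P = [1, 4] / [2, 5] / [3] / [6];  Q = [1, 2] / [3, 6] / [4] / [5];  common shape = (2, 2, 1, 1)

Row-insert the values π_1, π_2, … into P one at a time, bumping the leftmost entry strictly greater than the inserted value down to the next row. The recording tableau Q records, in position (i, j), the step at which that cell was added to P.
  Insert 3 (step 1): P = [3];  Q = [1]
  Insert 6 (step 2): P = [3, 6];  Q = [1, 2]
  Insert 5 (step 3): P = [3, 5] / [6];  Q = [1, 2] / [3]
  Insert 2 (step 4): P = [2, 5] / [3] / [6];  Q = [1, 2] / [3] / [4]
  Insert 1 (step 5): P = [1, 5] / [2] / [3] / [6];  Q = [1, 2] / [3] / [4] / [5]
  Insert 4 (step 6): P = [1, 4] / [2, 5] / [3] / [6];  Q = [1, 2] / [3, 6] / [4] / [5]
Final shape: (2, 2, 1, 1).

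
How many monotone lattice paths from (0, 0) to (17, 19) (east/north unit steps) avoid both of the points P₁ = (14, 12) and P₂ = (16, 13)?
Number of paths = 7166336895

Inclusion–exclusion. Total paths: C(36, 17) = 8597496600. Through P₁: C(26, 14)·C(10, 3) = 1158924000. Through P₂: C(29, 16)·C(7, 1) = 475047405. Since P₁ is strictly southwest of P₂, a monotone path through both must visit P₁ then P₂; paths through both = C(26, 14)·C(3, 2)·C(7, 1) = 202811700. Avoid both = 8597496600 − 1158924000 − 475047405 + 202811700 = 7166336895.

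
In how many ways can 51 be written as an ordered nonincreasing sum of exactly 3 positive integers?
p(51, 3 parts) = 217

Partitions of n into exactly k parts are in bijection with partitions of n − k into at most k parts (subtract 1 from each part). So p(51, exactly 3) = p(48, parts ≤ 3). Computing via the recurrence p(m, j) = p(m, j−1) + p(m−j, j) gives 217.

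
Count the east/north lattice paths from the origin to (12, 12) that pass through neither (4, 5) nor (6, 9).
Number of paths = 1631686

Inclusion–exclusion. Total paths: C(24, 12) = 2704156. Through P₁: C(9, 4)·C(15, 8) = 810810. Through P₂: C(15, 6)·C(9, 6) = 420420. Since P₁ is strictly southwest of P₂, a monotone path through both must visit P₁ then P₂; paths through both = C(9, 4)·C(6, 2)·C(9, 6) = 158760. Avoid both = 2704156 − 810810 − 420420 + 158760 = 1631686.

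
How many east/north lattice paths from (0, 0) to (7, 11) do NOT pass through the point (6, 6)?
Number of paths = 26280

Total paths from (0, 0) to (7, 11): C(18, 7) = 31824. Paths through (6, 6): (paths (0, 0) → (6, 6)) × (paths (6, 6) → (7, 11)) = C(12, 6) · C(6, 1) = 924 · 6 = 5544. Avoidance count = 31824 − 5544 = 26280.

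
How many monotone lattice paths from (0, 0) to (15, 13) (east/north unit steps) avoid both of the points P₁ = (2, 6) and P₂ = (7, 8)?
Number of paths = 27746511

Inclusion–exclusion. Total paths: C(28, 15) = 37442160. Through P₁: C(8, 2)·C(20, 13) = 2170560. Through P₂: C(15, 7)·C(13, 8) = 8281845. Since P₁ is strictly southwest of P₂, a monotone path through both must visit P₁ then P₂; paths through both = C(8, 2)·C(7, 5)·C(13, 8) = 756756. Avoid both = 37442160 − 2170560 − 8281845 + 756756 = 27746511.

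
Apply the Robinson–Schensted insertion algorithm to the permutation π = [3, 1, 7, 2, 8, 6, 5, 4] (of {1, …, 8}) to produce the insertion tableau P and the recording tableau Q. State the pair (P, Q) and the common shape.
P = [1, 2, 4] / [3, 5, 8] / [6] / [7];  Q = [1, 3, 5] / [2, 4, 6] / [7] / [8];  common shape = (3, 3, 1, 1)

Row-insert the values π_1, π_2, … into P one at a time, bumping the leftmost entry strictly greater than the inserted value down to the next row. The recording tableau Q records, in position (i, j), the step at which that cell was added to P.
  Insert 3 (step 1): P = [3];  Q = [1]
  Insert 1 (step 2): P = [1] / [3];  Q = [1] / [2]
  Insert 7 (step 3): P = [1, 7] / [3];  Q = [1, 3] / [2]
  Insert 2 (step 4): P = [1, 2] / [3, 7];  Q = [1, 3] / [2, 4]
  Insert 8 (step 5): P = [1, 2, 8] / [3, 7];  Q = [1, 3, 5] / [2, 4]
  Insert 6 (step 6): P = [1, 2, 6] / [3, 7, 8];  Q = [1, 3, 5] / [2, 4, 6]
  Insert 5 (step 7): P = [1, 2, 5] / [3, 6, 8] / [7];  Q = [1, 3, 5] / [2, 4, 6] / [7]
  Insert 4 (step 8): P = [1, 2, 4] / [3, 5, 8] / [6] / [7];  Q = [1, 3, 5] / [2, 4, 6] / [7] / [8]
Final shape: (3, 3, 1, 1).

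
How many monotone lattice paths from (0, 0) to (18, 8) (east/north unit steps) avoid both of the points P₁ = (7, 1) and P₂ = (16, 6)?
Number of paths = 956101

Inclusion–exclusion. Total paths: C(26, 18) = 1562275. Through P₁: C(8, 7)·C(18, 11) = 254592. Through P₂: C(22, 16)·C(4, 2) = 447678. Since P₁ is strictly southwest of P₂, a monotone path through both must visit P₁ then P₂; paths through both = C(8, 7)·C(14, 9)·C(4, 2) = 96096. Avoid both = 1562275 − 254592 − 447678 + 96096 = 956101.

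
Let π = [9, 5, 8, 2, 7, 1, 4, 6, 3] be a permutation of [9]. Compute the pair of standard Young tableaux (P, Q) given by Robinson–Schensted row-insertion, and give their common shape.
P = [1, 3, 6] / [2, 4] / [5, 7] / [8] / [9];  Q = [1, 3, 8] / [2, 5] / [4, 7] / [6] / [9];  common shape = (3, 2, 2, 1, 1)

Row-insert the values π_1, π_2, … into P one at a time, bumping the leftmost entry strictly greater than the inserted value down to the next row. The recording tableau Q records, in position (i, j), the step at which that cell was added to P.
  Insert 9 (step 1): P = [9];  Q = [1]
  Insert 5 (step 2): P = [5] / [9];  Q = [1] / [2]
  Insert 8 (step 3): P = [5, 8] / [9];  Q = [1, 3] / [2]
  Insert 2 (step 4): P = [2, 8] / [5] / [9];  Q = [1, 3] / [2] / [4]
  Insert 7 (step 5): P = [2, 7] / [5, 8] / [9];  Q = [1, 3] / [2, 5] / [4]
  Insert 1 (step 6): P = [1, 7] / [2, 8] / [5] / [9];  Q = [1, 3] / [2, 5] / [4] / [6]
  Insert 4 (step 7): P = [1, 4] / [2, 7] / [5, 8] / [9];  Q = [1, 3] / [2, 5] / [4, 7] / [6]
  Insert 6 (step 8): P = [1, 4, 6] / [2, 7] / [5, 8] / [9];  Q = [1, 3, 8] / [2, 5] / [4, 7] / [6]
  Insert 3 (step 9): P = [1, 3, 6] / [2, 4] / [5, 7] / [8] / [9];  Q = [1, 3, 8] / [2, 5] / [4, 7] / [6] / [9]
Final shape: (3, 2, 2, 1, 1).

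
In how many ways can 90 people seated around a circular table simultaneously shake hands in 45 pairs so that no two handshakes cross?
C_45 = 2257117854077248073253720

These noncrossing handshakes are counted by the Catalan number C_n = (1/(n + 1)) · C(2n, n). For n = 45: C_45 = (1/46) · C(90, 45) = 103827421287553411369671120/46 = 2257117854077248073253720.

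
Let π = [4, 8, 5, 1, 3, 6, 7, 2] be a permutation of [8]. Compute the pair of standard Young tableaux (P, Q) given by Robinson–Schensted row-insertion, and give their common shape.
P = [1, 2, 6, 7] / [3, 5] / [4] / [8];  Q = [1, 2, 6, 7] / [3, 5] / [4] / [8];  common shape = (4, 2, 1, 1)

Row-insert the values π_1, π_2, … into P one at a time, bumping the leftmost entry strictly greater than the inserted value down to the next row. The recording tableau Q records, in position (i, j), the step at which that cell was added to P.
  Insert 4 (step 1): P = [4];  Q = [1]
  Insert 8 (step 2): P = [4, 8];  Q = [1, 2]
  Insert 5 (step 3): P = [4, 5] / [8];  Q = [1, 2] / [3]
  Insert 1 (step 4): P = [1, 5] / [4] / [8];  Q = [1, 2] / [3] / [4]
  Insert 3 (step 5): P = [1, 3] / [4, 5] / [8];  Q = [1, 2] / [3, 5] / [4]
  Insert 6 (step 6): P = [1, 3, 6] / [4, 5] / [8];  Q = [1, 2, 6] / [3, 5] / [4]
  Insert 7 (step 7): P = [1, 3, 6, 7] / [4, 5] / [8];  Q = [1, 2, 6, 7] / [3, 5] / [4]
  Insert 2 (step 8): P = [1, 2, 6, 7] / [3, 5] / [4] / [8];  Q = [1, 2, 6, 7] / [3, 5] / [4] / [8]
Final shape: (4, 2, 1, 1).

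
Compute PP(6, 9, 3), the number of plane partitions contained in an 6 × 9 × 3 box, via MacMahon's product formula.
PP(6, 9, 3) = 2530768240

Evaluate the triple product over i = 1..6, j = 1..9, k = 1..3. The factors are (2/1) · (3/2) · (4/3) · (3/2) · (4/3) · (5/4) · (4/3) · (5/4) · … (162 factors total). The numerators and denominators telescope so the product is an integer; carrying out the multiplication exactly gives PP(6, 9, 3) = 2530768240.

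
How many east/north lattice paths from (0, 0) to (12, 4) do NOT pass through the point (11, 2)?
Number of paths = 1586

Total paths from (0, 0) to (12, 4): C(16, 12) = 1820. Paths through (11, 2): (paths (0, 0) → (11, 2)) × (paths (11, 2) → (12, 4)) = C(13, 11) · C(3, 1) = 78 · 3 = 234. Avoidance count = 1820 − 234 = 1586.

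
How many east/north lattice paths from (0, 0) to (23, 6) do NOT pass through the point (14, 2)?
Number of paths = 389220

Total paths from (0, 0) to (23, 6): C(29, 23) = 475020. Paths through (14, 2): (paths (0, 0) → (14, 2)) × (paths (14, 2) → (23, 6)) = C(16, 14) · C(13, 9) = 120 · 715 = 85800. Avoidance count = 475020 − 85800 = 389220.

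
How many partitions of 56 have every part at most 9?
p(56, parts ≤ 9) = 88252

Use the recurrence p(n, m) = p(n, m−1) + p(n−m, m): either the largest part is < m (count p(n, m−1)) or the largest part is exactly m (remove one copy of m, count p(n−m, m)). With p(0, ·) = 1 this gives p(56, parts ≤ 9) = 88252. (By conjugating Young diagrams, this also counts partitions of 56 into at most 9 parts.)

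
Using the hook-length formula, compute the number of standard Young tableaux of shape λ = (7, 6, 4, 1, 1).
# SYT of shape (7, 6, 4, 1, 1) = 17635800

Hook-length formula: f^λ = n! / Π hook(c), product over all cells c of the Young diagram. For λ = (7, 6, 4, 1, 1), n = 19 boxes. Hook lengths by row (left-to-right, top-to-bottom): [11, 8, 7, 6, 4, 3, 1]; [9, 6, 5, 4, 2, 1]; [6, 3, 2, 1]; [2]; [1]. Product of hooks = 6897623040. So f^λ = 19! / 6897623040 = 121645100408832000 / 6897623040 = 17635800.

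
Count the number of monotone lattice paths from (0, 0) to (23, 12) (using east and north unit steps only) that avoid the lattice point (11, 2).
Number of paths = 784013412

Total paths from (0, 0) to (23, 12): C(35, 23) = 834451800. Paths through (11, 2): (paths (0, 0) → (11, 2)) × (paths (11, 2) → (23, 12)) = C(13, 11) · C(22, 12) = 78 · 646646 = 50438388. Avoidance count = 834451800 − 50438388 = 784013412.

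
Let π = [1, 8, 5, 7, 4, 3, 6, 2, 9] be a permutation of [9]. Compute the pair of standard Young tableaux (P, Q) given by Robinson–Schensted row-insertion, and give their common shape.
P = [1, 2, 6, 9] / [3, 7] / [4] / [5] / [8];  Q = [1, 2, 4, 9] / [3, 7] / [5] / [6] / [8];  common shape = (4, 2, 1, 1, 1)

Row-insert the values π_1, π_2, … into P one at a time, bumping the leftmost entry strictly greater than the inserted value down to the next row. The recording tableau Q records, in position (i, j), the step at which that cell was added to P.
  Insert 1 (step 1): P = [1];  Q = [1]
  Insert 8 (step 2): P = [1, 8];  Q = [1, 2]
  Insert 5 (step 3): P = [1, 5] / [8];  Q = [1, 2] / [3]
  Insert 7 (step 4): P = [1, 5, 7] / [8];  Q = [1, 2, 4] / [3]
  Insert 4 (step 5): P = [1, 4, 7] / [5] / [8];  Q = [1, 2, 4] / [3] / [5]
  Insert 3 (step 6): P = [1, 3, 7] / [4] / [5] / [8];  Q = [1, 2, 4] / [3] / [5] / [6]
  Insert 6 (step 7): P = [1, 3, 6] / [4, 7] / [5] / [8];  Q = [1, 2, 4] / [3, 7] / [5] / [6]
  Insert 2 (step 8): P = [1, 2, 6] / [3, 7] / [4] / [5] / [8];  Q = [1, 2, 4] / [3, 7] / [5] / [6] / [8]
  Insert 9 (step 9): P = [1, 2, 6, 9] / [3, 7] / [4] / [5] / [8];  Q = [1, 2, 4, 9] / [3, 7] / [5] / [6] / [8]
Final shape: (4, 2, 1, 1, 1).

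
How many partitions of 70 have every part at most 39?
p(70, parts ≤ 39) = 4059339

Use the recurrence p(n, m) = p(n, m−1) + p(n−m, m): either the largest part is < m (count p(n, m−1)) or the largest part is exactly m (remove one copy of m, count p(n−m, m)). With p(0, ·) = 1 this gives p(70, parts ≤ 39) = 4059339. (By conjugating Young diagrams, this also counts partitions of 70 into at most 39 parts.)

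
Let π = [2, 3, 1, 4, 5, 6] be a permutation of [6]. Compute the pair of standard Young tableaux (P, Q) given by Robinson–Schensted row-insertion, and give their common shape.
P = [1, 3, 4, 5, 6] / [2];  Q = [1, 2, 4, 5, 6] / [3];  common shape = (5, 1)

Row-insert the values π_1, π_2, … into P one at a time, bumping the leftmost entry strictly greater than the inserted value down to the next row. The recording tableau Q records, in position (i, j), the step at which that cell was added to P.
  Insert 2 (step 1): P = [2];  Q = [1]
  Insert 3 (step 2): P = [2, 3];  Q = [1, 2]
  Insert 1 (step 3): P = [1, 3] / [2];  Q = [1, 2] / [3]
  Insert 4 (step 4): P = [1, 3, 4] / [2];  Q = [1, 2, 4] / [3]
  Insert 5 (step 5): P = [1, 3, 4, 5] / [2];  Q = [1, 2, 4, 5] / [3]
  Insert 6 (step 6): P = [1, 3, 4, 5, 6] / [2];  Q = [1, 2, 4, 5, 6] / [3]
Final shape: (5, 1).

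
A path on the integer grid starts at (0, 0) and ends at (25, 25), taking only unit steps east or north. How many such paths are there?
Number of paths = 126410606437752

A monotone lattice path from (0, 0) to (25, 25) consists of 25 east steps and 25 north steps in some order, so it is determined by which 25 of the 50 steps are east. The count is C(50, 25) = 126410606437752.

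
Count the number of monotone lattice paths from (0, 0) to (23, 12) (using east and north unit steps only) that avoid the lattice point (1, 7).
Number of paths = 833805960

Total paths from (0, 0) to (23, 12): C(35, 23) = 834451800. Paths through (1, 7): (paths (0, 0) → (1, 7)) × (paths (1, 7) → (23, 12)) = C(8, 1) · C(27, 22) = 8 · 80730 = 645840. Avoidance count = 834451800 − 645840 = 833805960.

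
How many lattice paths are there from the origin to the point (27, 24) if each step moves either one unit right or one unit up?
Number of paths = 229591913401900

A monotone lattice path from (0, 0) to (27, 24) consists of 27 east steps and 24 north steps in some order, so it is determined by which 27 of the 51 steps are east. The count is C(51, 27) = 229591913401900.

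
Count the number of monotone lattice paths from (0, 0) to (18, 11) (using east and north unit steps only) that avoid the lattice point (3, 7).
Number of paths = 34132170

Total paths from (0, 0) to (18, 11): C(29, 18) = 34597290. Paths through (3, 7): (paths (0, 0) → (3, 7)) × (paths (3, 7) → (18, 11)) = C(10, 3) · C(19, 15) = 120 · 3876 = 465120. Avoidance count = 34597290 − 465120 = 34132170.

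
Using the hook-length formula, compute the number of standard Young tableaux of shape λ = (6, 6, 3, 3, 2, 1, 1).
# SYT of shape (6, 6, 3, 3, 2, 1, 1) = 2424922500

Hook-length formula: f^λ = n! / Π hook(c), product over all cells c of the Young diagram. For λ = (6, 6, 3, 3, 2, 1, 1), n = 22 boxes. Hook lengths by row (left-to-right, top-to-bottom): [12, 9, 7, 4, 3, 2]; [11, 8, 6, 3, 2, 1]; [7, 4, 2]; [6, 3, 1]; [4, 1]; [2]; [1]. Product of hooks = 463520268288. So f^λ = 22! / 463520268288 = 1124000727777607680000 / 463520268288 = 2424922500.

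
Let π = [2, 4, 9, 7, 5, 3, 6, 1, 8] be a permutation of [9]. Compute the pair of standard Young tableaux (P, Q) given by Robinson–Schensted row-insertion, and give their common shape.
P = [1, 3, 5, 6, 8] / [2] / [4] / [7] / [9];  Q = [1, 2, 3, 7, 9] / [4] / [5] / [6] / [8];  common shape = (5, 1, 1, 1, 1)

Row-insert the values π_1, π_2, … into P one at a time, bumping the leftmost entry strictly greater than the inserted value down to the next row. The recording tableau Q records, in position (i, j), the step at which that cell was added to P.
  Insert 2 (step 1): P = [2];  Q = [1]
  Insert 4 (step 2): P = [2, 4];  Q = [1, 2]
  Insert 9 (step 3): P = [2, 4, 9];  Q = [1, 2, 3]
  Insert 7 (step 4): P = [2, 4, 7] / [9];  Q = [1, 2, 3] / [4]
  Insert 5 (step 5): P = [2, 4, 5] / [7] / [9];  Q = [1, 2, 3] / [4] / [5]
  Insert 3 (step 6): P = [2, 3, 5] / [4] / [7] / [9];  Q = [1, 2, 3] / [4] / [5] / [6]
  Insert 6 (step 7): P = [2, 3, 5, 6] / [4] / [7] / [9];  Q = [1, 2, 3, 7] / [4] / [5] / [6]
  Insert 1 (step 8): P = [1, 3, 5, 6] / [2] / [4] / [7] / [9];  Q = [1, 2, 3, 7] / [4] / [5] / [6] / [8]
  Insert 8 (step 9): P = [1, 3, 5, 6, 8] / [2] / [4] / [7] / [9];  Q = [1, 2, 3, 7, 9] / [4] / [5] / [6] / [8]
Final shape: (5, 1, 1, 1, 1).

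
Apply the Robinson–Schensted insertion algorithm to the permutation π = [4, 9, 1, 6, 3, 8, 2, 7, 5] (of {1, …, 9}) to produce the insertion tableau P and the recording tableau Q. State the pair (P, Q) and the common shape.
P = [1, 2, 5] / [3, 6, 7] / [4, 8] / [9];  Q = [1, 2, 6] / [3, 4, 8] / [5, 9] / [7];  common shape = (3, 3, 2, 1)

Row-insert the values π_1, π_2, … into P one at a time, bumping the leftmost entry strictly greater than the inserted value down to the next row. The recording tableau Q records, in position (i, j), the step at which that cell was added to P.
  Insert 4 (step 1): P = [4];  Q = [1]
  Insert 9 (step 2): P = [4, 9];  Q = [1, 2]
  Insert 1 (step 3): P = [1, 9] / [4];  Q = [1, 2] / [3]
  Insert 6 (step 4): P = [1, 6] / [4, 9];  Q = [1, 2] / [3, 4]
  Insert 3 (step 5): P = [1, 3] / [4, 6] / [9];  Q = [1, 2] / [3, 4] / [5]
  Insert 8 (step 6): P = [1, 3, 8] / [4, 6] / [9];  Q = [1, 2, 6] / [3, 4] / [5]
  Insert 2 (step 7): P = [1, 2, 8] / [3, 6] / [4] / [9];  Q = [1, 2, 6] / [3, 4] / [5] / [7]
  Insert 7 (step 8): P = [1, 2, 7] / [3, 6, 8] / [4] / [9];  Q = [1, 2, 6] / [3, 4, 8] / [5] / [7]
  Insert 5 (step 9): P = [1, 2, 5] / [3, 6, 7] / [4, 8] / [9];  Q = [1, 2, 6] / [3, 4, 8] / [5, 9] / [7]
Final shape: (3, 3, 2, 1).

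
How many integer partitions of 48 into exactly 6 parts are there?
p(48, 6 parts) = 4494

Partitions of n into exactly k parts are in bijection with partitions of n − k into at most k parts (subtract 1 from each part). So p(48, exactly 6) = p(42, parts ≤ 6). Computing via the recurrence p(m, j) = p(m, j−1) + p(m−j, j) gives 4494.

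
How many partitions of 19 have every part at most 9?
p(19, parts ≤ 9) = 393

Use the recurrence p(n, m) = p(n, m−1) + p(n−m, m): either the largest part is < m (count p(n, m−1)) or the largest part is exactly m (remove one copy of m, count p(n−m, m)). With p(0, ·) = 1 this gives p(19, parts ≤ 9) = 393. (By conjugating Young diagrams, this also counts partitions of 19 into at most 9 parts.)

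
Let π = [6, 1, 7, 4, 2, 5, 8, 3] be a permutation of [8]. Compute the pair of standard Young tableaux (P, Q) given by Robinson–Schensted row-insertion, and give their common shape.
P = [1, 2, 3, 8] / [4, 5] / [6, 7];  Q = [1, 3, 6, 7] / [2, 4] / [5, 8];  common shape = (4, 2, 2)

Row-insert the values π_1, π_2, … into P one at a time, bumping the leftmost entry strictly greater than the inserted value down to the next row. The recording tableau Q records, in position (i, j), the step at which that cell was added to P.
  Insert 6 (step 1): P = [6];  Q = [1]
  Insert 1 (step 2): P = [1] / [6];  Q = [1] / [2]
  Insert 7 (step 3): P = [1, 7] / [6];  Q = [1, 3] / [2]
  Insert 4 (step 4): P = [1, 4] / [6, 7];  Q = [1, 3] / [2, 4]
  Insert 2 (step 5): P = [1, 2] / [4, 7] / [6];  Q = [1, 3] / [2, 4] / [5]
  Insert 5 (step 6): P = [1, 2, 5] / [4, 7] / [6];  Q = [1, 3, 6] / [2, 4] / [5]
  Insert 8 (step 7): P = [1, 2, 5, 8] / [4, 7] / [6];  Q = [1, 3, 6, 7] / [2, 4] / [5]
  Insert 3 (step 8): P = [1, 2, 3, 8] / [4, 5] / [6, 7];  Q = [1, 3, 6, 7] / [2, 4] / [5, 8]
Final shape: (4, 2, 2).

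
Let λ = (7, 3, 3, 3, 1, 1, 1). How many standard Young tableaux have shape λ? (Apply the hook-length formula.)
# SYT of shape (7, 3, 3, 3, 1, 1, 1) = 18653250

Hook-length formula: f^λ = n! / Π hook(c), product over all cells c of the Young diagram. For λ = (7, 3, 3, 3, 1, 1, 1), n = 19 boxes. Hook lengths by row (left-to-right, top-to-bottom): [13, 9, 8, 4, 3, 2, 1]; [8, 4, 3]; [7, 3, 2]; [6, 2, 1]; [3]; [2]; [1]. Product of hooks = 6521389056. So f^λ = 19! / 6521389056 = 121645100408832000 / 6521389056 = 18653250.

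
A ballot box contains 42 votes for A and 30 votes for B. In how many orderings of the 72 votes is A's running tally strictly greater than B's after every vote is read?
Strict-lead orderings = 27384596126328843248

Total orderings of the 72 votes with 42 for A: C(72, 42) = 164307576757973059488. By the Bertrand ballot formula (Cycle Lemma / reflection principle), the number of orderings in which A is strictly ahead of B throughout is (p − q)/(p + q) · C(p + q, p) = (42 − 30)/(42 + 30) · 164307576757973059488 = 27384596126328843248.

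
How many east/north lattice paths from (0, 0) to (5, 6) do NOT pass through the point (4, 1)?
Number of paths = 432

Total paths from (0, 0) to (5, 6): C(11, 5) = 462. Paths through (4, 1): (paths (0, 0) → (4, 1)) × (paths (4, 1) → (5, 6)) = C(5, 4) · C(6, 1) = 5 · 6 = 30. Avoidance count = 462 − 30 = 432.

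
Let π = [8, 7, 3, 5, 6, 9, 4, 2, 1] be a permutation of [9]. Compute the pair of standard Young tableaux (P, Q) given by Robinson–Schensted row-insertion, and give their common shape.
P = [1, 4, 6, 9] / [2] / [3] / [5] / [7] / [8];  Q = [1, 4, 5, 6] / [2] / [3] / [7] / [8] / [9];  common shape = (4, 1, 1, 1, 1, 1)

Row-insert the values π_1, π_2, … into P one at a time, bumping the leftmost entry strictly greater than the inserted value down to the next row. The recording tableau Q records, in position (i, j), the step at which that cell was added to P.
  Insert 8 (step 1): P = [8];  Q = [1]
  Insert 7 (step 2): P = [7] / [8];  Q = [1] / [2]
  Insert 3 (step 3): P = [3] / [7] / [8];  Q = [1] / [2] / [3]
  Insert 5 (step 4): P = [3, 5] / [7] / [8];  Q = [1, 4] / [2] / [3]
  Insert 6 (step 5): P = [3, 5, 6] / [7] / [8];  Q = [1, 4, 5] / [2] / [3]
  Insert 9 (step 6): P = [3, 5, 6, 9] / [7] / [8];  Q = [1, 4, 5, 6] / [2] / [3]
  Insert 4 (step 7): P = [3, 4, 6, 9] / [5] / [7] / [8];  Q = [1, 4, 5, 6] / [2] / [3] / [7]
  Insert 2 (step 8): P = [2, 4, 6, 9] / [3] / [5] / [7] / [8];  Q = [1, 4, 5, 6] / [2] / [3] / [7] / [8]
  Insert 1 (step 9): P = [1, 4, 6, 9] / [2] / [3] / [5] / [7] / [8];  Q = [1, 4, 5, 6] / [2] / [3] / [7] / [8] / [9]
Final shape: (4, 1, 1, 1, 1, 1).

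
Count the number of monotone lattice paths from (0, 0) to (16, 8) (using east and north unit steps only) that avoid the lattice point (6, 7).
Number of paths = 716595

Total paths from (0, 0) to (16, 8): C(24, 16) = 735471. Paths through (6, 7): (paths (0, 0) → (6, 7)) × (paths (6, 7) → (16, 8)) = C(13, 6) · C(11, 10) = 1716 · 11 = 18876. Avoidance count = 735471 − 18876 = 716595.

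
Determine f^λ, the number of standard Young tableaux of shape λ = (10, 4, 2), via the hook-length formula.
# SYT of shape (10, 4, 2) = 38220

Hook-length formula: f^λ = n! / Π hook(c), product over all cells c of the Young diagram. For λ = (10, 4, 2), n = 16 boxes. Hook lengths by row (left-to-right, top-to-bottom): [12, 11, 9, 8, 6, 5, 4, 3, 2, 1]; [5, 4, 2, 1]; [2, 1]. Product of hooks = 547430400. So f^λ = 16! / 547430400 = 20922789888000 / 547430400 = 38220.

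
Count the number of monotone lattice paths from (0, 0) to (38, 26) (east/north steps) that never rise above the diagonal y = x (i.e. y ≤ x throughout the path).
Number of paths = 200519284375732896

By the reflection principle (André's argument), the number of monotone paths to (38, 26) with n ≤ m that never go above y = x is C(64, 38) − C(64, 39) = 601557853127198688 − 401038568751465792 = 200519284375732896.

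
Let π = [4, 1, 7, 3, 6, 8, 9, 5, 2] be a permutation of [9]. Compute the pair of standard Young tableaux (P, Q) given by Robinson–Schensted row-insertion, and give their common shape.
P = [1, 2, 5, 8, 9] / [3, 6] / [4] / [7];  Q = [1, 3, 5, 6, 7] / [2, 4] / [8] / [9];  common shape = (5, 2, 1, 1)

Row-insert the values π_1, π_2, … into P one at a time, bumping the leftmost entry strictly greater than the inserted value down to the next row. The recording tableau Q records, in position (i, j), the step at which that cell was added to P.
  Insert 4 (step 1): P = [4];  Q = [1]
  Insert 1 (step 2): P = [1] / [4];  Q = [1] / [2]
  Insert 7 (step 3): P = [1, 7] / [4];  Q = [1, 3] / [2]
  Insert 3 (step 4): P = [1, 3] / [4, 7];  Q = [1, 3] / [2, 4]
  Insert 6 (step 5): P = [1, 3, 6] / [4, 7];  Q = [1, 3, 5] / [2, 4]
  Insert 8 (step 6): P = [1, 3, 6, 8] / [4, 7];  Q = [1, 3, 5, 6] / [2, 4]
  Insert 9 (step 7): P = [1, 3, 6, 8, 9] / [4, 7];  Q = [1, 3, 5, 6, 7] / [2, 4]
  Insert 5 (step 8): P = [1, 3, 5, 8, 9] / [4, 6] / [7];  Q = [1, 3, 5, 6, 7] / [2, 4] / [8]
  Insert 2 (step 9): P = [1, 2, 5, 8, 9] / [3, 6] / [4] / [7];  Q = [1, 3, 5, 6, 7] / [2, 4] / [8] / [9]
Final shape: (5, 2, 1, 1).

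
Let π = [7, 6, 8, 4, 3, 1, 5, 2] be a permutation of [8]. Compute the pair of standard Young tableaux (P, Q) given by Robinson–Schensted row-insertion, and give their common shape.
P = [1, 2] / [3, 5] / [4, 8] / [6] / [7];  Q = [1, 3] / [2, 7] / [4, 8] / [5] / [6];  common shape = (2, 2, 2, 1, 1)

Row-insert the values π_1, π_2, … into P one at a time, bumping the leftmost entry strictly greater than the inserted value down to the next row. The recording tableau Q records, in position (i, j), the step at which that cell was added to P.
  Insert 7 (step 1): P = [7];  Q = [1]
  Insert 6 (step 2): P = [6] / [7];  Q = [1] / [2]
  Insert 8 (step 3): P = [6, 8] / [7];  Q = [1, 3] / [2]
  Insert 4 (step 4): P = [4, 8] / [6] / [7];  Q = [1, 3] / [2] / [4]
  Insert 3 (step 5): P = [3, 8] / [4] / [6] / [7];  Q = [1, 3] / [2] / [4] / [5]
  Insert 1 (step 6): P = [1, 8] / [3] / [4] / [6] / [7];  Q = [1, 3] / [2] / [4] / [5] / [6]
  Insert 5 (step 7): P = [1, 5] / [3, 8] / [4] / [6] / [7];  Q = [1, 3] / [2, 7] / [4] / [5] / [6]
  Insert 2 (step 8): P = [1, 2] / [3, 5] / [4, 8] / [6] / [7];  Q = [1, 3] / [2, 7] / [4, 8] / [5] / [6]
Final shape: (2, 2, 2, 1, 1).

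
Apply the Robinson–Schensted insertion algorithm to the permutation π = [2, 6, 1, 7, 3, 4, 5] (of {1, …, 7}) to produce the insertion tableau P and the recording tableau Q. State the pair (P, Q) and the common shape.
P = [1, 3, 4, 5] / [2, 6, 7];  Q = [1, 2, 4, 7] / [3, 5, 6];  common shape = (4, 3)

Row-insert the values π_1, π_2, … into P one at a time, bumping the leftmost entry strictly greater than the inserted value down to the next row. The recording tableau Q records, in position (i, j), the step at which that cell was added to P.
  Insert 2 (step 1): P = [2];  Q = [1]
  Insert 6 (step 2): P = [2, 6];  Q = [1, 2]
  Insert 1 (step 3): P = [1, 6] / [2];  Q = [1, 2] / [3]
  Insert 7 (step 4): P = [1, 6, 7] / [2];  Q = [1, 2, 4] / [3]
  Insert 3 (step 5): P = [1, 3, 7] / [2, 6];  Q = [1, 2, 4] / [3, 5]
  Insert 4 (step 6): P = [1, 3, 4] / [2, 6, 7];  Q = [1, 2, 4] / [3, 5, 6]
  Insert 5 (step 7): P = [1, 3, 4, 5] / [2, 6, 7];  Q = [1, 2, 4, 7] / [3, 5, 6]
Final shape: (4, 3).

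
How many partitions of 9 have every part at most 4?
p(9, parts ≤ 4) = 18

Partitions of 9 with all parts ≤ 4: 4+4+1, 4+3+2, 4+3+1+1, 4+2+2+1, 4+2+1+1+1, 4+1+1+1+1+1, 3+3+3, 3+3+2+1, 3+3+1+1+1, 3+2+2+2, 3+2+2+1+1, 3+2+1+1+1+1, 3+1+1+1+1+1+1, 2+2+2+2+1, 2+2+2+1+1+1, 2+2+1+1+1+1+1, 2+1+1+1+1+1+1+1, 1+1+1+1+1+1+1+1+1. Count = 18.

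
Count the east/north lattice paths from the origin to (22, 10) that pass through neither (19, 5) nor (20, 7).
Number of paths = 54526836

Inclusion–exclusion. Total paths: C(32, 22) = 64512240. Through P₁: C(24, 19)·C(8, 3) = 2380224. Through P₂: C(27, 20)·C(5, 2) = 8880300. Since P₁ is strictly southwest of P₂, a monotone path through both must visit P₁ then P₂; paths through both = C(24, 19)·C(3, 1)·C(5, 2) = 1275120. Avoid both = 64512240 − 2380224 − 8880300 + 1275120 = 54526836.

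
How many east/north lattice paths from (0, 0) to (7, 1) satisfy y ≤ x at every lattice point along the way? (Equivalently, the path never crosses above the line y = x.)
Number of paths = 7

By the reflection principle (André's argument), the number of monotone paths to (7, 1) with n ≤ m that never go above y = x is C(8, 7) − C(8, 8) = 8 − 1 = 7.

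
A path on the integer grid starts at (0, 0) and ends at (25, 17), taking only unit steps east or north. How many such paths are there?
Number of paths = 254661927156

A monotone lattice path from (0, 0) to (25, 17) consists of 25 east steps and 17 north steps in some order, so it is determined by which 25 of the 42 steps are east. The count is C(42, 25) = 254661927156.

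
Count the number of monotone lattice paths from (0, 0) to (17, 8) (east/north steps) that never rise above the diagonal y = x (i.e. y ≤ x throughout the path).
Number of paths = 600875

By the reflection principle (André's argument), the number of monotone paths to (17, 8) with n ≤ m that never go above y = x is C(25, 17) − C(25, 18) = 1081575 − 480700 = 600875.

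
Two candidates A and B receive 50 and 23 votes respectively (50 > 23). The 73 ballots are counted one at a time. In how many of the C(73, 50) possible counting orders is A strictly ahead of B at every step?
Strict-lead orderings = 2102763084503547024

Total orderings of the 73 votes with 50 for A: C(73, 50) = 5685248339583664176. By the Bertrand ballot formula (Cycle Lemma / reflection principle), the number of orderings in which A is strictly ahead of B throughout is (p − q)/(p + q) · C(p + q, p) = (50 − 23)/(50 + 23) · 5685248339583664176 = 2102763084503547024.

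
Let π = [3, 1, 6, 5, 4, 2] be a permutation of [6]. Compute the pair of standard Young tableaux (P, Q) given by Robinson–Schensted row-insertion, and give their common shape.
P = [1, 2] / [3, 4] / [5] / [6];  Q = [1, 3] / [2, 4] / [5] / [6];  common shape = (2, 2, 1, 1)

Row-insert the values π_1, π_2, … into P one at a time, bumping the leftmost entry strictly greater than the inserted value down to the next row. The recording tableau Q records, in position (i, j), the step at which that cell was added to P.
  Insert 3 (step 1): P = [3];  Q = [1]
  Insert 1 (step 2): P = [1] / [3];  Q = [1] / [2]
  Insert 6 (step 3): P = [1, 6] / [3];  Q = [1, 3] / [2]
  Insert 5 (step 4): P = [1, 5] / [3, 6];  Q = [1, 3] / [2, 4]
  Insert 4 (step 5): P = [1, 4] / [3, 5] / [6];  Q = [1, 3] / [2, 4] / [5]
  Insert 2 (step 6): P = [1, 2] / [3, 4] / [5] / [6];  Q = [1, 3] / [2, 4] / [5] / [6]
Final shape: (2, 2, 1, 1).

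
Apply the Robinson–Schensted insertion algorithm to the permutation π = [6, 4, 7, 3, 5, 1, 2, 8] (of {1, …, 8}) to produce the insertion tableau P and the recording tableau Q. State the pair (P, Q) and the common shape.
P = [1, 2, 8] / [3, 5] / [4, 7] / [6];  Q = [1, 3, 8] / [2, 5] / [4, 7] / [6];  common shape = (3, 2, 2, 1)

Row-insert the values π_1, π_2, … into P one at a time, bumping the leftmost entry strictly greater than the inserted value down to the next row. The recording tableau Q records, in position (i, j), the step at which that cell was added to P.
  Insert 6 (step 1): P = [6];  Q = [1]
  Insert 4 (step 2): P = [4] / [6];  Q = [1] / [2]
  Insert 7 (step 3): P = [4, 7] / [6];  Q = [1, 3] / [2]
  Insert 3 (step 4): P = [3, 7] / [4] / [6];  Q = [1, 3] / [2] / [4]
  Insert 5 (step 5): P = [3, 5] / [4, 7] / [6];  Q = [1, 3] / [2, 5] / [4]
  Insert 1 (step 6): P = [1, 5] / [3, 7] / [4] / [6];  Q = [1, 3] / [2, 5] / [4] / [6]
  Insert 2 (step 7): P = [1, 2] / [3, 5] / [4, 7] / [6];  Q = [1, 3] / [2, 5] / [4, 7] / [6]
  Insert 8 (step 8): P = [1, 2, 8] / [3, 5] / [4, 7] / [6];  Q = [1, 3, 8] / [2, 5] / [4, 7] / [6]
Final shape: (3, 2, 2, 1).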